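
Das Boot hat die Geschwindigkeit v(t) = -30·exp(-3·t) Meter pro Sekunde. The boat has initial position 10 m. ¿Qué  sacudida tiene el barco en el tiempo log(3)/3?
Debemos derivar nuestra ecuación de la velocidad v(t) = -30·exp(-3·t) 2 veces. Derivando la velocidad, obtenemos la aceleración: a(t) = 90·exp(-3·t). Tomando d/dt de a(t), encontramos j(t) = -270·exp(-3·t). Tenemos la sacudida j(t) = -270·exp(-3·t). Sustituyendo t = log(3)/3: j(log(3)/3) = -90.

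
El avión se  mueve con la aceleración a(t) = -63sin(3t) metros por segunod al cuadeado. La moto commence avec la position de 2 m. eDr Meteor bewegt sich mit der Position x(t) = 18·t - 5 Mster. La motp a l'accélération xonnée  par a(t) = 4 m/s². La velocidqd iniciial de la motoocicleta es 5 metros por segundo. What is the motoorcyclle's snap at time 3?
We must differentiate our acceleration equation a(t) = 4 2 times. The derivative of acceleration gives jerk: j(t) = 0. Differentiating jerk, we get snap: s(t) = 0. Using s(t) = 0 and substituting t = 3, we find s = 0.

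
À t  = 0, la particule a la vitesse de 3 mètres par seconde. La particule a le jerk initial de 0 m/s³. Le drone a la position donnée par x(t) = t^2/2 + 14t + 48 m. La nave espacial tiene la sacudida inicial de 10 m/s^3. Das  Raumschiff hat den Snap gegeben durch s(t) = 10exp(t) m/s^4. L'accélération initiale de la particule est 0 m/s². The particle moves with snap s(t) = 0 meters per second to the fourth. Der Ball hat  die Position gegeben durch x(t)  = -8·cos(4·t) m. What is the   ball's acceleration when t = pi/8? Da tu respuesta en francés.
Pour résoudre ceci, nous devons prendre 2 dérivées de notre équation de la position x(t) = -8·cos(4·t). En dérivant la position, nous obtenons la vitesse: v(t) = 32·sin(4·t). En prenant d/dt de v(t), nous trouvons a(t) = 128·cos(4·t). En utilisant a(t) = 128·cos(4·t) et en substituant t = pi/8, nous trouvons a = 0.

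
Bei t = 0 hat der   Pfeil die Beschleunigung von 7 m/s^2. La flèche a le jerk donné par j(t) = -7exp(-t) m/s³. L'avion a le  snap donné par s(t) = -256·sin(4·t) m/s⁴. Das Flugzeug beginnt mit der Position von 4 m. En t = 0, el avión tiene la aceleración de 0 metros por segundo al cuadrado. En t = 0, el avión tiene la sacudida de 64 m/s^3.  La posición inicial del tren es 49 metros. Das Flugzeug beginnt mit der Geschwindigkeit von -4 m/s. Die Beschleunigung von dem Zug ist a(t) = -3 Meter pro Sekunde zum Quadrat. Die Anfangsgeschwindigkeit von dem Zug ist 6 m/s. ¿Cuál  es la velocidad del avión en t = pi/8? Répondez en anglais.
To find the answer, we compute 3 antiderivatives of s(t) = -256·sin(4·t). Integrating snap and using the initial condition j(0) = 64, we get j(t) = 64·cos(4·t). Taking ∫j(t)dt and applying a(0) = 0, we find a(t) = 16·sin(4·t). The integral of acceleration is velocity. Using v(0) = -4, we get v(t) = -4·cos(4·t). From the given velocity equation v(t) = -4·cos(4·t), we substitute t = pi/8 to get v = 0.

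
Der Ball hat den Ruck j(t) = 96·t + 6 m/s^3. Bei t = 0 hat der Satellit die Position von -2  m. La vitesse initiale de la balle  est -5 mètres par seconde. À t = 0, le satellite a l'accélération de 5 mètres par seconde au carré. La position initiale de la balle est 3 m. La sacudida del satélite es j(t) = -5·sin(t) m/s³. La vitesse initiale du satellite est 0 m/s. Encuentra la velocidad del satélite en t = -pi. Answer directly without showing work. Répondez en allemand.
Bei t = -pi, v = 0.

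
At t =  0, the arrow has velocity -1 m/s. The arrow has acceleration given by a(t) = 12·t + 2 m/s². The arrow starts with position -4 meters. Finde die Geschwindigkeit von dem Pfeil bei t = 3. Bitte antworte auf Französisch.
Nous devons trouver la primitive de notre équation de l'accélération a(t) = 12·t + 2 1 fois. L'intégrale de l'accélération est la vitesse. En utilisant v(0) = -1, nous obtenons v(t) = 6·t^2 + 2·t - 1. De l'équation de la vitesse v(t) = 6·t^2 + 2·t - 1, nous substituons t = 3 pour obtenir v = 59.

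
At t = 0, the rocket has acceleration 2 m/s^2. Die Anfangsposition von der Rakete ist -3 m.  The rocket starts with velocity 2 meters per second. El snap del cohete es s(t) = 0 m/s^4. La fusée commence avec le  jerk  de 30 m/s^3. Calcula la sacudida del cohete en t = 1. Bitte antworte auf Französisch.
Pour résoudre ceci, nous devons prendre 1 primitive de notre équation du snap s(t) = 0. En prenant ∫s(t)dt et en appliquant j(0) = 30, nous trouvons j(t) = 30. Nous avons le jerk j(t) = 30. En substituant t = 1: j(1) = 30.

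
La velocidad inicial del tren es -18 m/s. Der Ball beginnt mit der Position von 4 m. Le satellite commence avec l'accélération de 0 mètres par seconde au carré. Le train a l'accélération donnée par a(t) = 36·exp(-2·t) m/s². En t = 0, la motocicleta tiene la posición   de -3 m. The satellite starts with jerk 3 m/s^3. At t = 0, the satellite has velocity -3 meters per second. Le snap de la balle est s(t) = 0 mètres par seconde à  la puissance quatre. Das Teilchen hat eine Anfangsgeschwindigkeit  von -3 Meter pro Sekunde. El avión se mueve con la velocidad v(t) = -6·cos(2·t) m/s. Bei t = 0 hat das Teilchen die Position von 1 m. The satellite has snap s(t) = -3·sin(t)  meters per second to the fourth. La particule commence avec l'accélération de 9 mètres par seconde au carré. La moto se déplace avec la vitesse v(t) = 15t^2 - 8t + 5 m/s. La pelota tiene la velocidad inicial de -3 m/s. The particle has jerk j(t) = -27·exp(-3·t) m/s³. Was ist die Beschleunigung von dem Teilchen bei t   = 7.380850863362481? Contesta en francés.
Nous devons trouver l'intégrale de notre équation du jerk j(t) = -27·exp(-3·t) 1 fois. L'intégrale du jerk est l'accélération. En utilisant a(0) = 9, nous obtenons a(t) = 9·exp(-3·t). De l'équation de l'accélération a(t) = 9·exp(-3·t), nous substituons t = 7.380850863362481 pour obtenir a = 2.17697832141737E-9.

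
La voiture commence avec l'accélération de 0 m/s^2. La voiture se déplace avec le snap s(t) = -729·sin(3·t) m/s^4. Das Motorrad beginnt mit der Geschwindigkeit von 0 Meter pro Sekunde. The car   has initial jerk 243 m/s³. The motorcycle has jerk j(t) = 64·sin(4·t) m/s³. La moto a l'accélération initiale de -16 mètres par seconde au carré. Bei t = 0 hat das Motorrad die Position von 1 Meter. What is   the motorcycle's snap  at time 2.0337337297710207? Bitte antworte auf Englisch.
We must differentiate our jerk equation j(t) = 64·sin(4·t) 1 time. Taking d/dt of j(t), we find s(t) = 256·cos(4·t). Using s(t) = 256·cos(4·t) and substituting t = 2.0337337297710207, we find s = -70.9815507698589.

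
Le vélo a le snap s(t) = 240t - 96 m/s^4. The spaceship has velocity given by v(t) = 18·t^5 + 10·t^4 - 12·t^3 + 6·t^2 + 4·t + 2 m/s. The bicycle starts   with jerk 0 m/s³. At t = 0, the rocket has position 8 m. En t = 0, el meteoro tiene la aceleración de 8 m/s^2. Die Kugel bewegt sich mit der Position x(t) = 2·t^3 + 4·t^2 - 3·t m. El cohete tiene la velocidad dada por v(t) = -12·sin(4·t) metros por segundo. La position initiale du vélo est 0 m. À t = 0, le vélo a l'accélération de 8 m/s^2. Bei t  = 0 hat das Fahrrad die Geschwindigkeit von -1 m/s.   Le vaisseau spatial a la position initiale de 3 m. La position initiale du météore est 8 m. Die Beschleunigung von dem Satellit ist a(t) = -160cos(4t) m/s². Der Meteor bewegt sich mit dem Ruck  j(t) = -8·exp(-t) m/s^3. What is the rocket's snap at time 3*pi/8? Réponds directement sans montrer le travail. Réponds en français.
Le snap à t = 3*pi/8 est s = 0.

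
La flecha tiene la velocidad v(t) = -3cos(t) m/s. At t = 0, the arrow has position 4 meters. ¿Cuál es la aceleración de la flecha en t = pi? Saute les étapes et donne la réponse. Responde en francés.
À t = pi, a = 0.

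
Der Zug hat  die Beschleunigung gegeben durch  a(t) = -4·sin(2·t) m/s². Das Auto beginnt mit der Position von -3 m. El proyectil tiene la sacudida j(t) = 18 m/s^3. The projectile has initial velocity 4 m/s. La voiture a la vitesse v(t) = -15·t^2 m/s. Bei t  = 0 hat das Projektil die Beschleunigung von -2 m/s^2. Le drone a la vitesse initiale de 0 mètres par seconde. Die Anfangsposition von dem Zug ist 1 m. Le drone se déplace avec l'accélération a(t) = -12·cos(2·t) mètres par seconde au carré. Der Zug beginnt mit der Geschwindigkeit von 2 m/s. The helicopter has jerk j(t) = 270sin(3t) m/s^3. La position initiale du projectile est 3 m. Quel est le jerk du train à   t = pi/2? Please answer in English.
Starting from acceleration a(t) = -4·sin(2·t), we take 1 derivative. The derivative of acceleration gives jerk: j(t) = -8·cos(2·t). From the given jerk equation j(t) = -8·cos(2·t), we substitute t = pi/2 to get j = 8.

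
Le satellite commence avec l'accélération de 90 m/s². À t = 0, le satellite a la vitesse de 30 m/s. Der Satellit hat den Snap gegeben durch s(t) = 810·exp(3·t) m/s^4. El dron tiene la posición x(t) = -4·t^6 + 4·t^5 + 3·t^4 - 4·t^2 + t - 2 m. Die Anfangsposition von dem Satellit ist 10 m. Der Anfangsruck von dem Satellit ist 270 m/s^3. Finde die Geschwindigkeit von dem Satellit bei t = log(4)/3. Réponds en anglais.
To solve this, we need to take 3 antiderivatives of our snap equation s(t) = 810·exp(3·t). Integrating snap and using the initial condition j(0) = 270, we get j(t) = 270·exp(3·t). Taking ∫j(t)dt and applying a(0) = 90, we find a(t) = 90·exp(3·t). Integrating acceleration and using the initial condition v(0) = 30, we get v(t) = 30·exp(3·t). Using v(t) = 30·exp(3·t) and substituting t = log(4)/3, we find v = 120.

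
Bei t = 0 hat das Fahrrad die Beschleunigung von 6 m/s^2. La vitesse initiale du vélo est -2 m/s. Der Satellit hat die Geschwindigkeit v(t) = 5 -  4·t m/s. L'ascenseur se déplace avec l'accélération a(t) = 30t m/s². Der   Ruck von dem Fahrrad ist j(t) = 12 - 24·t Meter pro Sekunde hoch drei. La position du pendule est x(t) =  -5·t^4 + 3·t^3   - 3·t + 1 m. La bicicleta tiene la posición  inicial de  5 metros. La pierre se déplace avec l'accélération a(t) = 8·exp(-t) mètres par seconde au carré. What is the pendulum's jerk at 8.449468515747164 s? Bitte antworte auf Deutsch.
Ausgehend von der Position x(t) = -5·t^4 + 3·t^3 - 3·t + 1, nehmen wir 3 Ableitungen. Durch Ableiten von der Position erhalten wir die Geschwindigkeit: v(t) = -20·t^3 + 9·t^2 - 3. Die Ableitung von der Geschwindigkeit ergibt die Beschleunigung: a(t) = -60·t^2 + 18·t. Mit d/dt von a(t) finden wir j(t) = 18 - 120·t. Wir haben den Ruck j(t) = 18 - 120·t. Durch Einsetzen von t = 8.449468515747164: j(8.449468515747164) = -995.936221889660.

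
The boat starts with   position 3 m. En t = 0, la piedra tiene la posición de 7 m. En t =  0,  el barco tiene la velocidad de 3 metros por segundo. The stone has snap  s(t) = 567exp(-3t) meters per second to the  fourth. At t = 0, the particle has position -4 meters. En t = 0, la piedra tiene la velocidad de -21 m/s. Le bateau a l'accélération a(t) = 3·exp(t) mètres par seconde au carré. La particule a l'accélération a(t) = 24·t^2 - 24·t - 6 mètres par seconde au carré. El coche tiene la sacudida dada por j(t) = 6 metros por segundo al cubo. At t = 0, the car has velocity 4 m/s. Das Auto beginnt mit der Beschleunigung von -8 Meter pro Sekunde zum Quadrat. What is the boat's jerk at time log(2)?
We must differentiate our acceleration equation a(t) = 3·exp(t) 1 time. The derivative of acceleration gives jerk: j(t) = 3·exp(t). Using j(t) = 3·exp(t) and substituting t = log(2), we find j = 6.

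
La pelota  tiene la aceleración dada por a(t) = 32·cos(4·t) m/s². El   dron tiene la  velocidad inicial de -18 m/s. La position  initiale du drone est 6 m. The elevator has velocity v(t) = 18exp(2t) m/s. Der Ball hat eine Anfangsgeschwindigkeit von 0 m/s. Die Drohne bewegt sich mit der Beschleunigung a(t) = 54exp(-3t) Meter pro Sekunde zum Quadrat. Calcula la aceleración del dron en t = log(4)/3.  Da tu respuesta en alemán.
Wir haben die Beschleunigung a(t) = 54·exp(-3·t). Durch Einsetzen von t = log(4)/3: a(log(4)/3) = 27/2.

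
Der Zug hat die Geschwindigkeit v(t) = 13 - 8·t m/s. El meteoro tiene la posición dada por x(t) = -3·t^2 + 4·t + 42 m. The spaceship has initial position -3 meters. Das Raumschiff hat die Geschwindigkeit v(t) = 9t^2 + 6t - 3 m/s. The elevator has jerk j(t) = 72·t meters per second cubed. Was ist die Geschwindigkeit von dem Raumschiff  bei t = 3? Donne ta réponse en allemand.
Mit v(t) = 9·t^2 + 6·t - 3 und Einsetzen von t = 3, finden wir v = 96.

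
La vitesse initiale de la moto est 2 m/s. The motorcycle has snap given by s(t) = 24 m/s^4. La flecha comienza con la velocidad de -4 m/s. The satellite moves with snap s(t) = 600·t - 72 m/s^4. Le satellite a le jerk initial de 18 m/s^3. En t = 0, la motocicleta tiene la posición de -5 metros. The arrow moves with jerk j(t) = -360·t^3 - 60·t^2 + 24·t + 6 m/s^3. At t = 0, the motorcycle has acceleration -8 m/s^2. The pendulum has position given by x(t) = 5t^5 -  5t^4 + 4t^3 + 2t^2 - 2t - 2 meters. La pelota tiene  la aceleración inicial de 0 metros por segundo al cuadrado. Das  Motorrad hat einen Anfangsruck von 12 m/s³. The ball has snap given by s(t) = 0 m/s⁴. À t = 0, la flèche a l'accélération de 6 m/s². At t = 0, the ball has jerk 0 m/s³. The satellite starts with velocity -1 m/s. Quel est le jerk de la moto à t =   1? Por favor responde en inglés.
We must find the antiderivative of our snap equation s(t) = 24 1 time. Finding the integral of s(t) and using j(0) = 12: j(t) = 24·t + 12. Using j(t) = 24·t + 12 and substituting t = 1, we find j = 36.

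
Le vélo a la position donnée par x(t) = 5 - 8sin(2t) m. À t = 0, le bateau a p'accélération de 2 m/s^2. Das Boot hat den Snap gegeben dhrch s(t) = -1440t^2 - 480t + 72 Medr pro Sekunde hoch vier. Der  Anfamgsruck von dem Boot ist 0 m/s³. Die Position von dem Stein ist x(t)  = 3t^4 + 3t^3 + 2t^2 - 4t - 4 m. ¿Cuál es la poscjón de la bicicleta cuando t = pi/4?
De la ecuación de la posición x(t) = 5 - 8·sin(2·t), sustituimos t = pi/4 para obtener x = -3.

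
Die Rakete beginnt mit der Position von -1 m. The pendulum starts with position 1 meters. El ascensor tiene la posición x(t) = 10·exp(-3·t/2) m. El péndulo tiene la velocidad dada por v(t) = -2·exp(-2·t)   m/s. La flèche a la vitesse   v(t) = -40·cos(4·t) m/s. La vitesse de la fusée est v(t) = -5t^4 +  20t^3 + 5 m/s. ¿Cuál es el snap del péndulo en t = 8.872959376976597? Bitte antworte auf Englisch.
To solve this, we need to take 3 derivatives of our velocity equation v(t) = -2·exp(-2·t). The derivative of velocity gives acceleration: a(t) = 4·exp(-2·t). The derivative of acceleration gives jerk: j(t) = -8·exp(-2·t). The derivative of jerk gives snap: s(t) = 16·exp(-2·t). Using s(t) = 16·exp(-2·t) and substituting t = 8.872959376976597, we find s = 3.14170491536834E-7.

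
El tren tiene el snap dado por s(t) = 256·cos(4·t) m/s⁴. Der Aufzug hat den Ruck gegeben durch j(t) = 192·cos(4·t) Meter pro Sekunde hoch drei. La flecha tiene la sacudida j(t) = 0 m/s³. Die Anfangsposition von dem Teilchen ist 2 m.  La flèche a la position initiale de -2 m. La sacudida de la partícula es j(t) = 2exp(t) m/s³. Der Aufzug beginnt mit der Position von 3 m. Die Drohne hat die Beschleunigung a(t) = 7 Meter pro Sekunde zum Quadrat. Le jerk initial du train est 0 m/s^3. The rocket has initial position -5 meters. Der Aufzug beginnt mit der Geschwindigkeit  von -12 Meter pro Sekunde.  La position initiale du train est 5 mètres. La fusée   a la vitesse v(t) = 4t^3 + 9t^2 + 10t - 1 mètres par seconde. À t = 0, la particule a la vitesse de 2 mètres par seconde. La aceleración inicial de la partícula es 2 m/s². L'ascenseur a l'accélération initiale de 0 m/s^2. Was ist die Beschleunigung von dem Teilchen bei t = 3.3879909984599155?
Wir müssen unsere Gleichung für den Ruck j(t) = 2·exp(t) 1-mal integrieren. Die Stammfunktion von dem Ruck, mit a(0) = 2, ergibt die Beschleunigung: a(t) = 2·exp(t). Aus der Gleichung für die Beschleunigung a(t) = 2·exp(t), setzen wir t = 3.3879909984599155 ein und erhalten a = 59.2128263073672.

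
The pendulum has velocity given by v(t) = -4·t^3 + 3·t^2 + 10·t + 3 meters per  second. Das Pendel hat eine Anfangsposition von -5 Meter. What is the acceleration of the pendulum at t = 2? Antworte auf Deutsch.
Ausgehend von der Geschwindigkeit v(t) = -4·t^3 + 3·t^2 + 10·t + 3, nehmen wir 1 Ableitung. Durch Ableiten von der Geschwindigkeit erhalten wir die Beschleunigung: a(t) = -12·t^2 + 6·t + 10. Wir haben die Beschleunigung a(t) = -12·t^2 + 6·t + 10. Durch Einsetzen von t = 2: a(2) = -26.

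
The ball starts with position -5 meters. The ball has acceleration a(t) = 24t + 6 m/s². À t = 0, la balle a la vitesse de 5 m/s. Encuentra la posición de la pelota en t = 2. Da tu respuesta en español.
Debemos encontrar la integral de nuestra ecuación de la aceleración a(t) = 24·t + 6 2 veces. Tomando ∫a(t)dt y aplicando v(0) = 5, encontramos v(t) = 12·t^2 + 6·t + 5. La integral de la velocidad es la posición. Usando x(0) = -5, obtenemos x(t) = 4·t^3 + 3·t^2 + 5·t - 5. De la ecuación de la posición x(t) = 4·t^3 + 3·t^2 + 5·t - 5, sustituimos t = 2 para obtener x = 49.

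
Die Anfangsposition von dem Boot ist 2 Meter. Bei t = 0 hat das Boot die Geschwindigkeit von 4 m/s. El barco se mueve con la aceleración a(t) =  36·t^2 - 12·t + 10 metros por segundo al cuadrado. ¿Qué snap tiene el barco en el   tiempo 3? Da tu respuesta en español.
Debemos derivar nuestra ecuación de la aceleración a(t) = 36·t^2 - 12·t + 10 2 veces. Derivando la aceleración, obtenemos la sacudida: j(t) = 72·t - 12. Derivando la sacudida, obtenemos el snap: s(t) = 72. Usando s(t) = 72 y sustituyendo t = 3, encontramos s = 72.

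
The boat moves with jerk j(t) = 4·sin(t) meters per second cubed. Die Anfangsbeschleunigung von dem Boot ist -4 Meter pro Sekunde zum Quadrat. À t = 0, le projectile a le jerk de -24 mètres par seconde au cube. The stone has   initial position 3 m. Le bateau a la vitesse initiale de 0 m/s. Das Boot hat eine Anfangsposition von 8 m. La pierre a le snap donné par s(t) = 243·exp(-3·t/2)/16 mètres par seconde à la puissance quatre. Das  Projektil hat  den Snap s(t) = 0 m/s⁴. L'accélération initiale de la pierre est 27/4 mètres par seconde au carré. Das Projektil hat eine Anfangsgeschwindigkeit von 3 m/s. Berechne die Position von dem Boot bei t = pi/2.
Wir müssen unsere Gleichung für den Ruck j(t) = 4·sin(t) 3-mal integrieren. Mit ∫j(t)dt und Anwendung von a(0) = -4, finden wir a(t) = -4·cos(t). Mit ∫a(t)dt und Anwendung von v(0) = 0, finden wir v(t) = -4·sin(t). Die Stammfunktion von der Geschwindigkeit, mit x(0) = 8, ergibt die Position: x(t) = 4·cos(t) + 4. Aus der Gleichung für die Position x(t) = 4·cos(t) + 4, setzen wir t = pi/2 ein und erhalten x = 4.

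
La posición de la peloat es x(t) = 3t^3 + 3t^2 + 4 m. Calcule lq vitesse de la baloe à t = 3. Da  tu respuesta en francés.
En partant de la position x(t) = 3·t^3 + 3·t^2 + 4, nous prenons 1 dérivée. En prenant d/dt de x(t), nous trouvons v(t) = 9·t^2 + 6·t. En utilisant v(t) = 9·t^2 + 6·t et en substituant t = 3, nous trouvons v = 99.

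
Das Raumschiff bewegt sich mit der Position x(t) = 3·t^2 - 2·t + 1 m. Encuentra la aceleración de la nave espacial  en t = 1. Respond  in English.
We must differentiate our position equation x(t) = 3·t^2 - 2·t + 1 2 times. The derivative of position gives velocity: v(t) = 6·t - 2. Differentiating velocity, we get acceleration: a(t) = 6. From the given acceleration equation a(t) = 6, we substitute t = 1 to get a = 6.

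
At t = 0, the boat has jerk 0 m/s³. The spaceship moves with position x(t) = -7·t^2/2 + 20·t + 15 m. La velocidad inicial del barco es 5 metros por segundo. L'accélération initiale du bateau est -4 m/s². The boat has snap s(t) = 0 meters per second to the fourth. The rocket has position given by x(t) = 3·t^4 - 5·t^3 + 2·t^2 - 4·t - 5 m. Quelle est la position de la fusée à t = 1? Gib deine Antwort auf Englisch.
From the given position equation x(t) = 3·t^4 - 5·t^3 + 2·t^2 - 4·t - 5, we substitute t = 1 to get x = -9.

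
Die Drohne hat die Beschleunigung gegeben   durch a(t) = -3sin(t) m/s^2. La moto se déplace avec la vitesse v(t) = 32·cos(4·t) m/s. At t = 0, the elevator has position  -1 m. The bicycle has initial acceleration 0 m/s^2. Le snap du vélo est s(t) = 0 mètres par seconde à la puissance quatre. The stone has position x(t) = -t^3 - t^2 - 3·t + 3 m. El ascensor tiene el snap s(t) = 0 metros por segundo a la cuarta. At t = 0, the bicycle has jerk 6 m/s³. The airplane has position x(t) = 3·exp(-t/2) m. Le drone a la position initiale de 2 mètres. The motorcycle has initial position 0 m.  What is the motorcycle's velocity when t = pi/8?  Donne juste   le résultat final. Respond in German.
Bei t = pi/8, v = 0.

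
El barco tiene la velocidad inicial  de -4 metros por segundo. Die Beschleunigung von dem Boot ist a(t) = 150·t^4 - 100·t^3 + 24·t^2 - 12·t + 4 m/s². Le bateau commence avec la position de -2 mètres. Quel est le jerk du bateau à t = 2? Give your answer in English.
We must differentiate our acceleration equation a(t) = 150·t^4 - 100·t^3 + 24·t^2 - 12·t + 4 1 time. Differentiating acceleration, we get jerk: j(t) = 600·t^3 - 300·t^2 + 48·t - 12. From the given jerk equation j(t) = 600·t^3 - 300·t^2 + 48·t - 12, we substitute t = 2 to get j = 3684.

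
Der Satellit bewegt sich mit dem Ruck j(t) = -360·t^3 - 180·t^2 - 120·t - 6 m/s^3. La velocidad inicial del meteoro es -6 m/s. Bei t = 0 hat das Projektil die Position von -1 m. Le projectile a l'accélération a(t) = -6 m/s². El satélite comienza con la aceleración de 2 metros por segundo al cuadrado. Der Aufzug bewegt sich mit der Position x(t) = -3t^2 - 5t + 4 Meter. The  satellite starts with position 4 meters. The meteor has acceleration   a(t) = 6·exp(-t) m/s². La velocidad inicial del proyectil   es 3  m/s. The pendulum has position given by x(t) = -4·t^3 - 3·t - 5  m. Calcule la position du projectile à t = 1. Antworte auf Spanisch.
Para resolver esto, necesitamos tomar 2 antiderivadas de nuestra ecuación de la aceleración a(t) = -6. La integral de la aceleración, con v(0) = 3, da la velocidad: v(t) = 3 - 6·t. Integrando la velocidad y usando la condición inicial x(0) = -1, obtenemos x(t) = -3·t^2 + 3·t - 1. Tenemos la posición x(t) = -3·t^2 + 3·t - 1. Sustituyendo t = 1: x(1) = -1.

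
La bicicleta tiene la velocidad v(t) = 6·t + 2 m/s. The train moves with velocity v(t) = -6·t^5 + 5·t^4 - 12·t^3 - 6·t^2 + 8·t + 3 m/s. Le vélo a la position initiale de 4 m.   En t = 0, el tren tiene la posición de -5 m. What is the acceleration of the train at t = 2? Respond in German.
Wir müssen unsere Gleichung für die Geschwindigkeit v(t) = -6·t^5 + 5·t^4 - 12·t^3 - 6·t^2 + 8·t + 3 1-mal ableiten. Die Ableitung von der Geschwindigkeit ergibt die Beschleunigung: a(t) = -30·t^4 + 20·t^3 - 36·t^2 - 12·t + 8. Wir haben die Beschleunigung a(t) = -30·t^4 + 20·t^3 - 36·t^2 - 12·t + 8. Durch Einsetzen von t = 2: a(2) = -480.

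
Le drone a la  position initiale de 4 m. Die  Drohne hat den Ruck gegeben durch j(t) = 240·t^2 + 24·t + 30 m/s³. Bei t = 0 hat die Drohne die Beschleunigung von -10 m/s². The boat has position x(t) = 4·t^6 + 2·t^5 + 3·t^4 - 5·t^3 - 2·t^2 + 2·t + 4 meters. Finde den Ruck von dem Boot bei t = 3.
Wir müssen unsere Gleichung für die Position x(t) = 4·t^6 + 2·t^5 + 3·t^4 - 5·t^3 - 2·t^2 + 2·t + 4 3-mal ableiten. Die Ableitung von der Position ergibt die Geschwindigkeit: v(t) = 24·t^5 + 10·t^4 + 12·t^3 - 15·t^2 - 4·t + 2. Mit d/dt von v(t) finden wir a(t) = 120·t^4 + 40·t^3 + 36·t^2 - 30·t - 4. Mit d/dt von a(t) finden wir j(t) = 480·t^3 + 120·t^2 + 72·t - 30. Mit j(t) = 480·t^3 + 120·t^2 + 72·t - 30 und Einsetzen von t = 3, finden wir j = 14226.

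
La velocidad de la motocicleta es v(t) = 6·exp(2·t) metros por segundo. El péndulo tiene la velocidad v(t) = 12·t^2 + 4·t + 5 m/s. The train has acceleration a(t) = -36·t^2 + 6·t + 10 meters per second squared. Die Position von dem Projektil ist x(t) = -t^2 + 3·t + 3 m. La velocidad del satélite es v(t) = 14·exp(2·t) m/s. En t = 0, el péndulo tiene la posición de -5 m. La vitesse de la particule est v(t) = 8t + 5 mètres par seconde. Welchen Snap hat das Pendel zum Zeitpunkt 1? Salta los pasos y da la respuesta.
Bei t = 1, s = 0.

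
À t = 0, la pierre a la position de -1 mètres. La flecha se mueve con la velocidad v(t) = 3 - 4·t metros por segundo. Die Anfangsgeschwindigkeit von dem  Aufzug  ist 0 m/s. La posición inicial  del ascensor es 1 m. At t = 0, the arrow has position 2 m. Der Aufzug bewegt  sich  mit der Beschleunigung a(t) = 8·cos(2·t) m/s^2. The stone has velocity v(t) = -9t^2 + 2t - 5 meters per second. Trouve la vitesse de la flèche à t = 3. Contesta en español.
Tenemos la velocidad v(t) = 3 - 4·t. Sustituyendo t = 3: v(3) = -9.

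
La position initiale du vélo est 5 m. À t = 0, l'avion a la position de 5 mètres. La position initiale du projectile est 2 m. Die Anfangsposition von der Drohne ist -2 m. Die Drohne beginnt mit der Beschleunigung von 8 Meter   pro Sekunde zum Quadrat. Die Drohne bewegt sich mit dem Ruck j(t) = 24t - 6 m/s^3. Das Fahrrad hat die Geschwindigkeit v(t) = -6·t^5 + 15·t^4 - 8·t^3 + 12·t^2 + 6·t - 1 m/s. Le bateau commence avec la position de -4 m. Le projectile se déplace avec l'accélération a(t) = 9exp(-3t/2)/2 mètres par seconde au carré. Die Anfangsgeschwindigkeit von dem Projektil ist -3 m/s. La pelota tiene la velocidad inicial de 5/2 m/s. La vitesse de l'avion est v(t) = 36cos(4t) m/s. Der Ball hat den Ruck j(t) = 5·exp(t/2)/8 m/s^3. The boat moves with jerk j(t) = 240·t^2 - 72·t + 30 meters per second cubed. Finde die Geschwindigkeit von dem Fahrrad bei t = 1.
Mit v(t) = -6·t^5 + 15·t^4 - 8·t^3 + 12·t^2 + 6·t - 1 und Einsetzen von t = 1, finden wir v = 18.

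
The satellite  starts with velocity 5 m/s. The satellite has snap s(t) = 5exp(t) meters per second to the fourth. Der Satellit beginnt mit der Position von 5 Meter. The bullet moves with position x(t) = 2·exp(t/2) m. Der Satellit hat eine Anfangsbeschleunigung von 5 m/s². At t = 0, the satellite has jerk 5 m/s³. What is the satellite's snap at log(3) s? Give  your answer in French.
En utilisant s(t) = 5·exp(t) et en substituant t = log(3), nous trouvons s = 15.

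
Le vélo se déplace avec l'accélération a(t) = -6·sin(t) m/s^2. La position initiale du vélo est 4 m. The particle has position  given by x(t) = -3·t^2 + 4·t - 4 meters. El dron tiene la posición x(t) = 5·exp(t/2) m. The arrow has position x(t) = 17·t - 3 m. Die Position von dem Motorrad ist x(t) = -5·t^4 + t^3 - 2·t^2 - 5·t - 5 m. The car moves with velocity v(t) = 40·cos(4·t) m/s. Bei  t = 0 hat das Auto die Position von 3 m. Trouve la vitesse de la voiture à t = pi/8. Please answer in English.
Using v(t) = 40·cos(4·t) and substituting t = pi/8, we find v = 0.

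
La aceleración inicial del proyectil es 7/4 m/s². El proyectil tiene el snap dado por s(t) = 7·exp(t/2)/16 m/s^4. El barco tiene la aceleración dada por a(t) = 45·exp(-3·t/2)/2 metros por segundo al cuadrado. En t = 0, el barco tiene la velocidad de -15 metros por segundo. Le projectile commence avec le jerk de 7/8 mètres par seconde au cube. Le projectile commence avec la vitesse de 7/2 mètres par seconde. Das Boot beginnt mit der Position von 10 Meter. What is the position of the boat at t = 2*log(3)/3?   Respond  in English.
We must find the antiderivative of our acceleration equation a(t) = 45·exp(-3·t/2)/2 2 times. The integral of acceleration is velocity. Using v(0) = -15, we get v(t) = -15·exp(-3·t/2). The integral of velocity, with x(0) = 10, gives position: x(t) = 10·exp(-3·t/2). We have position x(t) = 10·exp(-3·t/2). Substituting t = 2*log(3)/3: x(2*log(3)/3) = 10/3.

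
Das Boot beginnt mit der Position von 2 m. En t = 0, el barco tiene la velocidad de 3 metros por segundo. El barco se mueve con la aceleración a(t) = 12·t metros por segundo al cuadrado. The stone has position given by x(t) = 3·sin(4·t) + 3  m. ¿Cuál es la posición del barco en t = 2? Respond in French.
Nous devons intégrer notre équation de l'accélération a(t) = 12·t 2 fois. L'intégrale de l'accélération est la vitesse. En utilisant v(0) = 3, nous obtenons v(t) = 6·t^2 + 3. La primitive de la vitesse est la position. En utilisant x(0) = 2, nous obtenons x(t) = 2·t^3 + 3·t + 2. Nous avons la position x(t) = 2·t^3 + 3·t + 2. En substituant t = 2: x(2) = 24.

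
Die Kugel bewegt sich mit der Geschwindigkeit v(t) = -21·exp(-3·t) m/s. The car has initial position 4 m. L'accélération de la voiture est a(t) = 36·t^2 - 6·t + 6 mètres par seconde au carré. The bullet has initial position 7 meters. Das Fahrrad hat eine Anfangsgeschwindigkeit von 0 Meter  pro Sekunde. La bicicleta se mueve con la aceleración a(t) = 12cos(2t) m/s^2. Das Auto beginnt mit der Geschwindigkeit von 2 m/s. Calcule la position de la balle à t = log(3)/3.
En partant de la vitesse v(t) = -21·exp(-3·t), nous prenons 1 primitive. En prenant ∫v(t)dt et en appliquant x(0) = 7, nous trouvons x(t) = 7·exp(-3·t). De l'équation de la position x(t) = 7·exp(-3·t), nous substituons t = log(3)/3 pour obtenir x = 7/3.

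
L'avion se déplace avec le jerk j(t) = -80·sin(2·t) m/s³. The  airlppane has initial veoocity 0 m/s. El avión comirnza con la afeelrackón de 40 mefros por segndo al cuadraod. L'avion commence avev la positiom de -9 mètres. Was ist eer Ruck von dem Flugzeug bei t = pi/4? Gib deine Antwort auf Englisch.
We have jerk j(t) = -80·sin(2·t). Substituting t = pi/4: j(pi/4) = -80.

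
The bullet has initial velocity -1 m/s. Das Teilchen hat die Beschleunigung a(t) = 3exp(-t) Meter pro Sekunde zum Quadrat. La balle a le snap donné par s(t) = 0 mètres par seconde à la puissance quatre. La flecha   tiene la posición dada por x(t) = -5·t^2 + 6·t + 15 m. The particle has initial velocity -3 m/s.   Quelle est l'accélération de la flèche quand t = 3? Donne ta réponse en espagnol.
Para resolver esto, necesitamos tomar 2 derivadas de nuestra ecuación de la posición x(t) = -5·t^2 + 6·t + 15. Derivando la posición, obtenemos la velocidad: v(t) = 6 - 10·t. Derivando la velocidad, obtenemos la aceleración: a(t) = -10. De la ecuación de la aceleración a(t) = -10, sustituimos t = 3 para obtener a = -10.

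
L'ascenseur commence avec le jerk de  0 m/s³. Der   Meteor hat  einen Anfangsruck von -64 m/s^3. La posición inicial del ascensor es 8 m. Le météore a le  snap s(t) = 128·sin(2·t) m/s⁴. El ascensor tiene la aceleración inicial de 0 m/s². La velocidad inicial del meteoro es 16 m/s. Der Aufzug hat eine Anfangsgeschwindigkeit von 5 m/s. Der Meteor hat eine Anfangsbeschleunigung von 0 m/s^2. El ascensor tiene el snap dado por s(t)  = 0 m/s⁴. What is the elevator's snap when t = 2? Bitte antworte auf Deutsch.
Wir haben den Snap s(t) = 0. Durch Einsetzen von t = 2: s(2) = 0.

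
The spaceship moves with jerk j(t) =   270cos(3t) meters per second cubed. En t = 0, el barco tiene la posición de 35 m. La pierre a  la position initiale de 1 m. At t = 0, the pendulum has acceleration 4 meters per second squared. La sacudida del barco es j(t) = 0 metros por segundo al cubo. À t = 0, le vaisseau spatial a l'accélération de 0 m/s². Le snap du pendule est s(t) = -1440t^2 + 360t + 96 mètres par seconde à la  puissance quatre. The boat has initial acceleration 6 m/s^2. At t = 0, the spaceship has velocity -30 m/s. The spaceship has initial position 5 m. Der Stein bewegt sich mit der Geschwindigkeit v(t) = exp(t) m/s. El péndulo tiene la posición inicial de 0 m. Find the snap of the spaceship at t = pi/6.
We must differentiate our jerk equation j(t) = 270·cos(3·t) 1 time. Taking d/dt of j(t), we find s(t) = -810·sin(3·t). Using s(t) = -810·sin(3·t) and substituting t = pi/6, we find s = -810.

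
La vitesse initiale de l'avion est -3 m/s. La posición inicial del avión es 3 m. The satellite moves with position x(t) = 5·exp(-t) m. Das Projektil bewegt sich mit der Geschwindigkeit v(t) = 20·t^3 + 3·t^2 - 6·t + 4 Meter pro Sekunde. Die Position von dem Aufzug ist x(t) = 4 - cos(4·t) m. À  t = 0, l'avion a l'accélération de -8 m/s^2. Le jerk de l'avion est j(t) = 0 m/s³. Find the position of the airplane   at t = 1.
To solve this, we need to take 3 integrals of our jerk equation j(t) = 0. Finding the integral of j(t) and using a(0) = -8: a(t) = -8. Integrating acceleration and using the initial condition v(0) = -3, we get v(t) = -8·t - 3. Taking ∫v(t)dt and applying x(0) = 3, we find x(t) = -4·t^2 - 3·t + 3. From the given position equation x(t) = -4·t^2 - 3·t + 3, we substitute t = 1 to get x = -4.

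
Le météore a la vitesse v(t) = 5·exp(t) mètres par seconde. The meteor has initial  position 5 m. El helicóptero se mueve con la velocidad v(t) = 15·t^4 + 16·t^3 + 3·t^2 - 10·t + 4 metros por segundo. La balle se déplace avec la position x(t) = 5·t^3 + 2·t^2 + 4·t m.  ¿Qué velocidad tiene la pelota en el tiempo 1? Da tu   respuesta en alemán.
Ausgehend von der Position x(t) = 5·t^3 + 2·t^2 + 4·t, nehmen wir 1 Ableitung. Die Ableitung von der Position ergibt die Geschwindigkeit: v(t) = 15·t^2 + 4·t + 4. Mit v(t) = 15·t^2 + 4·t + 4 und Einsetzen von t = 1, finden wir v = 23.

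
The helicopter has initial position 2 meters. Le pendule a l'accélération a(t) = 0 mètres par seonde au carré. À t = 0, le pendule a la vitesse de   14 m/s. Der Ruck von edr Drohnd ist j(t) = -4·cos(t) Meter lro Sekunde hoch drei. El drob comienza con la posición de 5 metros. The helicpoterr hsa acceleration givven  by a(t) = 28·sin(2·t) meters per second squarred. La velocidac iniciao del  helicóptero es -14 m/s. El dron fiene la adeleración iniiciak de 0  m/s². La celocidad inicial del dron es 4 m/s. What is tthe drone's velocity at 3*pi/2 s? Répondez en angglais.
To find the answer, we compute 2 integrals of j(t) = -4·cos(t). Integrating jerk and using the initial condition a(0) = 0, we get a(t) = -4·sin(t). Taking ∫a(t)dt and applying v(0) = 4, we find v(t) = 4·cos(t). From the given velocity equation v(t) = 4·cos(t), we substitute t = 3*pi/2 to get v = 0.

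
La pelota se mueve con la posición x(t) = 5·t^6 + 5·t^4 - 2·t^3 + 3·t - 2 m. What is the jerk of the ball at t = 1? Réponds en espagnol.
Partiendo de la posición x(t) = 5·t^6 + 5·t^4 - 2·t^3 + 3·t - 2, tomamos 3 derivadas. Derivando la posición, obtenemos la velocidad: v(t) = 30·t^5 + 20·t^3 - 6·t^2 + 3. La derivada de la velocidad da la aceleración: a(t) = 150·t^4 + 60·t^2 - 12·t. Derivando la aceleración, obtenemos la sacudida: j(t) = 600·t^3 + 120·t - 12. De la ecuación de la sacudida j(t) = 600·t^3 + 120·t - 12, sustituimos t = 1 para obtener j = 708.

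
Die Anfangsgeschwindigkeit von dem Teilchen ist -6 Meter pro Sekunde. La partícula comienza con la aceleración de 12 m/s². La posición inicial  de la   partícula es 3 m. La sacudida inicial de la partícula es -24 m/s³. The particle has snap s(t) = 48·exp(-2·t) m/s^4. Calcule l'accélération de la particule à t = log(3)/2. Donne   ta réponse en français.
Nous devons intégrer notre équation du snap s(t) = 48·exp(-2·t) 2 fois. En intégrant le snap et en utilisant la condition initiale j(0) = -24, nous obtenons j(t) = -24·exp(-2·t). L'intégrale du jerk est l'accélération. En utilisant a(0) = 12, nous obtenons a(t) = 12·exp(-2·t). En utilisant a(t) = 12·exp(-2·t) et en substituant t = log(3)/2, nous trouvons a = 4.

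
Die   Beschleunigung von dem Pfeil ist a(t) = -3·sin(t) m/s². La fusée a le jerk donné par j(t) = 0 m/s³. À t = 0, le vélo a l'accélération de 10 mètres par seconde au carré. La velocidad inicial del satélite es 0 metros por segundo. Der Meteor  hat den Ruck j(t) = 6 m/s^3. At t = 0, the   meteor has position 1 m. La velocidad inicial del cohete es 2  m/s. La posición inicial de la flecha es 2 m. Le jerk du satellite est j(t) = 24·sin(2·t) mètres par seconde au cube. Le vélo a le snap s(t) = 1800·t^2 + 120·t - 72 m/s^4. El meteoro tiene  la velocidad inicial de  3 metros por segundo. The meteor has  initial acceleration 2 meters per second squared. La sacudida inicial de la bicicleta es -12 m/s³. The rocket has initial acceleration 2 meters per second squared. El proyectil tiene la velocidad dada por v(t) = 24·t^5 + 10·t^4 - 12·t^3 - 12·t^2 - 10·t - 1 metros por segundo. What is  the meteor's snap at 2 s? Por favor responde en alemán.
Um dies zu lösen, müssen wir 1 Ableitung unserer Gleichung für den Ruck j(t) = 6 nehmen. Die Ableitung von dem Ruck ergibt den Snap: s(t) = 0. Wir haben den Snap s(t) = 0. Durch Einsetzen von t = 2: s(2) = 0.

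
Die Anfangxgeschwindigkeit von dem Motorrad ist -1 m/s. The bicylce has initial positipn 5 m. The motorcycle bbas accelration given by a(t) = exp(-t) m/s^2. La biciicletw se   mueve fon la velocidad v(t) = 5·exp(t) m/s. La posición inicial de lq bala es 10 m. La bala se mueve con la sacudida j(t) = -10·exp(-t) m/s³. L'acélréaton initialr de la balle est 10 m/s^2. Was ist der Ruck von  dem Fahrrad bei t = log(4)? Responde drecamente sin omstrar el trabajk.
Bei t = log(4), j = 20.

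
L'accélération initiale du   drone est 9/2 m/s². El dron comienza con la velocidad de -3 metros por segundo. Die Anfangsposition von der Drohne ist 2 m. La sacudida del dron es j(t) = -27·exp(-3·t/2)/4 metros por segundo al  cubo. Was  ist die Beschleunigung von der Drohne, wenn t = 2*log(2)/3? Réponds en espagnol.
Para resolver esto, necesitamos tomar 1 antiderivada de nuestra ecuación de la sacudida j(t) = -27·exp(-3·t/2)/4. Tomando ∫j(t)dt y aplicando a(0) = 9/2, encontramos a(t) = 9·exp(-3·t/2)/2. Usando a(t) = 9·exp(-3·t/2)/2 y sustituyendo t = 2*log(2)/3, encontramos a = 9/4.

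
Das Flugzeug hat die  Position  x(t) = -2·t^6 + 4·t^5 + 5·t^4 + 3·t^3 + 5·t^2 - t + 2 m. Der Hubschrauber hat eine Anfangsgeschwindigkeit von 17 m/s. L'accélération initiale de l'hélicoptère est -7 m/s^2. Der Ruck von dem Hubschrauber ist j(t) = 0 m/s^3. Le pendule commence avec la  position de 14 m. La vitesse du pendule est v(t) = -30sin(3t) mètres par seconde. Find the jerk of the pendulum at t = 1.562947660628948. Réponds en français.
En partant de la vitesse v(t) = -30·sin(3·t), nous prenons 2 dérivées. La dérivée de la vitesse donne l'accélération: a(t) = -90·cos(3·t). En prenant d/dt de a(t), nous trouvons j(t) = 270·sin(3·t). En utilisant j(t) = 270·sin(3·t) et en substituant t = 1.562947660628948, nous trouvons j = -269.925157561794.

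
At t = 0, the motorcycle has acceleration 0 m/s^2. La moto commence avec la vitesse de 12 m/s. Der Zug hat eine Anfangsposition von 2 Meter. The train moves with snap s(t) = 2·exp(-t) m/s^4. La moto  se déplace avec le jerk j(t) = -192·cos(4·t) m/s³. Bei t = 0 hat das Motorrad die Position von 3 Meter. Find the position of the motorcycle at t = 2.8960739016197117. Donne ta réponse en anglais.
Starting from jerk j(t) = -192·cos(4·t), we take 3 integrals. The integral of jerk, with a(0) = 0, gives acceleration: a(t) = -48·sin(4·t). The antiderivative of acceleration is velocity. Using v(0) = 12, we get v(t) = 12·cos(4·t). The antiderivative of velocity, with x(0) = 3, gives position: x(t) = 3·sin(4·t) + 3. From the given position equation x(t) = 3·sin(4·t) + 3, we substitute t = 2.8960739016197117 to get x = 0.505045776244383.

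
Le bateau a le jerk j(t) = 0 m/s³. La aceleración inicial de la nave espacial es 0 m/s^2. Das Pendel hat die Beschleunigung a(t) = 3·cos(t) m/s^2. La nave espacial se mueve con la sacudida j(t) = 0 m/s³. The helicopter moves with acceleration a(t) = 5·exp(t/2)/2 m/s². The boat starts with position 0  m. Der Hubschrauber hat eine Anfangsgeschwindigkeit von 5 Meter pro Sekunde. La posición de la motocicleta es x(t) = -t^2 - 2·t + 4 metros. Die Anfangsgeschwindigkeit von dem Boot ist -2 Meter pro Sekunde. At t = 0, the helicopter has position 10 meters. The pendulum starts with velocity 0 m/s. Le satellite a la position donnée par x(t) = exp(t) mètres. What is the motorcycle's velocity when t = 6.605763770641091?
To solve this, we need to take 1 derivative of our position equation x(t) = -t^2 - 2·t + 4. Taking d/dt of x(t), we find v(t) = -2·t - 2. From the given velocity equation v(t) = -2·t - 2, we substitute t = 6.605763770641091 to get v = -15.2115275412822.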